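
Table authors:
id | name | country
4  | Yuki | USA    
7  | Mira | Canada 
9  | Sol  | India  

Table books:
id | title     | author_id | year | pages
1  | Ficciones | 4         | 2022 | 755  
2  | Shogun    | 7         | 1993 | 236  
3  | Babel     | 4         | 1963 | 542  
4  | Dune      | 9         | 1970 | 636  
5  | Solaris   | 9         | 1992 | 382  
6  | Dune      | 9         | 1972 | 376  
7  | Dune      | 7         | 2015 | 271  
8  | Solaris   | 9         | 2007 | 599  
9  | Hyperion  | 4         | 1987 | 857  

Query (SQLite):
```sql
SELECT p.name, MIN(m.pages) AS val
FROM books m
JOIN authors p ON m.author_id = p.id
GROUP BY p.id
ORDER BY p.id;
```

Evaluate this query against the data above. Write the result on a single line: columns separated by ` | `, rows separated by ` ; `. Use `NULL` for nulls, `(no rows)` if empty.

Yuki | 542 ; Mira | 236 ; Sol | 376

Join each books row to its authors via author_id.
Group joined rows by authors.id; compute MIN(m.pages) per group.
  4: ids {1, 3, 9} → MIN(m.pages)=542
  7: ids {2, 7} → MIN(m.pages)=236
  9: ids {4, 5, 6, 8} → MIN(m.pages)=376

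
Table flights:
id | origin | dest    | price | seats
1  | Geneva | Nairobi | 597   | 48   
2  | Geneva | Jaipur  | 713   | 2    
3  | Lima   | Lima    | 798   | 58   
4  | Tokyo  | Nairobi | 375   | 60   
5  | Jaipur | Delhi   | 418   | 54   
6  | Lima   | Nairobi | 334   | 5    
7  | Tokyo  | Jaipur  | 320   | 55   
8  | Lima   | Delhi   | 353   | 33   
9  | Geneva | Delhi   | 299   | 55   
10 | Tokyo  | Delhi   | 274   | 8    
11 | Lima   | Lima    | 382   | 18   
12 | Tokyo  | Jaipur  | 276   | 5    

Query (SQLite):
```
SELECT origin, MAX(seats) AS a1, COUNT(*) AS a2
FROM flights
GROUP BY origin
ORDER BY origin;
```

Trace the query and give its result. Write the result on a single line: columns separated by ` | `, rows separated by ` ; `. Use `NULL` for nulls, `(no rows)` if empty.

Geneva | 55 | 3 ; Jaipur | 54 | 1 ; Lima | 58 | 4 ; Tokyo | 60 | 4

Group flights by origin.
Per group compute: MAX(seats), COUNT(*).
  Geneva: ids {1, 2, 9} → MAX(seats)=55, COUNT(*)=3
  Jaipur: ids {5} → MAX(seats)=54, COUNT(*)=1
  Lima: ids {3, 6, 8, 11} → MAX(seats)=58, COUNT(*)=4
  Tokyo: ids {4, 7, 10, 12} → MAX(seats)=60, COUNT(*)=4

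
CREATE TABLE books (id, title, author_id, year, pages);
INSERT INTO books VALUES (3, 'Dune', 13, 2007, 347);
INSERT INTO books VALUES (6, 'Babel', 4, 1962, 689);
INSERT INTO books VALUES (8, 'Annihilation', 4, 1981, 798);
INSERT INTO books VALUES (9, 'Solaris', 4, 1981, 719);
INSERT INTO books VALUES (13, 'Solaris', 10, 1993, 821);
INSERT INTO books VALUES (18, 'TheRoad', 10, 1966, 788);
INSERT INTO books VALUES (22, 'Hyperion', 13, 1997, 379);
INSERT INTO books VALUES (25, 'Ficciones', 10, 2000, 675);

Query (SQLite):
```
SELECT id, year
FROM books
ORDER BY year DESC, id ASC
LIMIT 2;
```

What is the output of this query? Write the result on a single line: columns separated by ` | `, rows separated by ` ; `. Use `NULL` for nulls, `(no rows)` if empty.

Sort by year desc, tiebreak id asc: (2007, id=3), (2000, id=25), (1997, id=22), (1993, id=13), (1981, id=8) …. Take first 2.

3 | 2007 ; 25 | 2000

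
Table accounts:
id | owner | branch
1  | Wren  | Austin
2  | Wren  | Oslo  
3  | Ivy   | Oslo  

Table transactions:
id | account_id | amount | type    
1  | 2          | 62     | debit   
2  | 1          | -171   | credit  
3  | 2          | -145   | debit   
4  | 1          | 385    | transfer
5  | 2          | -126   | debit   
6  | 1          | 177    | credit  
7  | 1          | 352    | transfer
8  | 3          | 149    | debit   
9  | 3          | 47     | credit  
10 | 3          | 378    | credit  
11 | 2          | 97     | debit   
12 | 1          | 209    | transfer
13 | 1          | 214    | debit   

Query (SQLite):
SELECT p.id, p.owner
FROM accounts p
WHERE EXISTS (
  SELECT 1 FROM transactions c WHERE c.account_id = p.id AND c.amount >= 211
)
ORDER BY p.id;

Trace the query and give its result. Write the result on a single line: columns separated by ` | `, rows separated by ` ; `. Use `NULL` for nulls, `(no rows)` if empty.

1 | Wren ; 3 | Ivy

For each accounts row, check whether any transactions with matching account_id has amount >= 211.
Keep rows where that is true.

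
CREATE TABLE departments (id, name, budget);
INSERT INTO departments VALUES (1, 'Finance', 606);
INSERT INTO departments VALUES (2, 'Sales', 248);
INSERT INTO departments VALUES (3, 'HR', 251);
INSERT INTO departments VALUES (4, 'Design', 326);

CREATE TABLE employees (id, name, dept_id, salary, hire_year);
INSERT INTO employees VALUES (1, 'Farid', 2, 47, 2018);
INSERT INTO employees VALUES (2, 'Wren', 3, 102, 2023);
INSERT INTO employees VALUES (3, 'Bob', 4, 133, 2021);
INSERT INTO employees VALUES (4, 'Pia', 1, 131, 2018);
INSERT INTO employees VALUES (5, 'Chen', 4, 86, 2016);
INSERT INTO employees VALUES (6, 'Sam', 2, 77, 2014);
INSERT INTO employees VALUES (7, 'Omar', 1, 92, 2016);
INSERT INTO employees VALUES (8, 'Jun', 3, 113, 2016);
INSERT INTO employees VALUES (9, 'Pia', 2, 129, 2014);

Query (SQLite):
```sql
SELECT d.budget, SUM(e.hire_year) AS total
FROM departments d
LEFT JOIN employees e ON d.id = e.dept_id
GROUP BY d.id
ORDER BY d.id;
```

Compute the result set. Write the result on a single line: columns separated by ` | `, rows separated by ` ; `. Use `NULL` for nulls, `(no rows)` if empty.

LEFT JOIN keeps every departments row; unmatched ones get NULL for employees columns.
Group by departments.id and compute SUM(e.hire_year). SUM over an all-NULL group is NULL.
  1: ids {4, 7} → SUM(e.hire_year)=4034
  2: ids {1, 6, 9} → SUM(e.hire_year)=6046
  3: ids {2, 8} → SUM(e.hire_year)=4039
  4: ids {3, 5} → SUM(e.hire_year)=4037

606 | 4034 ; 248 | 6046 ; 251 | 4039 ; 326 | 4037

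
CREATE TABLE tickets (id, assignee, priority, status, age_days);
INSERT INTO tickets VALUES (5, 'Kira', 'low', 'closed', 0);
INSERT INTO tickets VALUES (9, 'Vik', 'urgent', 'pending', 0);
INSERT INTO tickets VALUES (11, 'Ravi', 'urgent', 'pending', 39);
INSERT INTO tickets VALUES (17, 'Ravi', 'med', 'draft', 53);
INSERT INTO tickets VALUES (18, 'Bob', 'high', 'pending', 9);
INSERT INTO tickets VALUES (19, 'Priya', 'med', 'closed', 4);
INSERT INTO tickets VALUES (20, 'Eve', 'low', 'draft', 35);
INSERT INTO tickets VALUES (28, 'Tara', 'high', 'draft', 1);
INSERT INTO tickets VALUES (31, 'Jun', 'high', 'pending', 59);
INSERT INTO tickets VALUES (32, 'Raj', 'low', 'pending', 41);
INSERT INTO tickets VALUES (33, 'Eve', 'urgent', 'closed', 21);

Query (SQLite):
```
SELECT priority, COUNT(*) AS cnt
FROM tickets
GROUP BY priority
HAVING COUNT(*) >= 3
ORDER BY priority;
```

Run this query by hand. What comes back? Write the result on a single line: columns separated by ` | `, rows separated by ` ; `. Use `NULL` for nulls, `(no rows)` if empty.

high | 3 ; low | 3 ; urgent | 3

Partition tickets by priority; compute COUNT(*) within each group.
HAVING: keep groups with count ≥ 3.
  high: ids {18, 28, 31} → COUNT(*)=3
  low: ids {5, 20, 32} → COUNT(*)=3
  med: ids {17, 19} → COUNT(*)=2
  urgent: ids {9, 11, 33} → COUNT(*)=3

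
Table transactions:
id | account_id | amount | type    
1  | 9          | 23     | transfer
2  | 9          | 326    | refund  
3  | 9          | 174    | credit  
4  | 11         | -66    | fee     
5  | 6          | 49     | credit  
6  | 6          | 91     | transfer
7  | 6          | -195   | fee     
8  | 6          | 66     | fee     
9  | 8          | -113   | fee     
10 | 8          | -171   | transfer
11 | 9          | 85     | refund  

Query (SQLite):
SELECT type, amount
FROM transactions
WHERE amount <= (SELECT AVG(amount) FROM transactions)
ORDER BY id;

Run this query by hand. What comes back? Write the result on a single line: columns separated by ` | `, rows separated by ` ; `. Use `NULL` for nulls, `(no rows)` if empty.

Scalar subquery: AVG(amount) over all transactions rows = 24.454545 (≈; comparison uses full precision).
Keep rows where amount <= that value.

transfer | 23 ; fee | -66 ; fee | -195 ; fee | -113 ; transfer | -171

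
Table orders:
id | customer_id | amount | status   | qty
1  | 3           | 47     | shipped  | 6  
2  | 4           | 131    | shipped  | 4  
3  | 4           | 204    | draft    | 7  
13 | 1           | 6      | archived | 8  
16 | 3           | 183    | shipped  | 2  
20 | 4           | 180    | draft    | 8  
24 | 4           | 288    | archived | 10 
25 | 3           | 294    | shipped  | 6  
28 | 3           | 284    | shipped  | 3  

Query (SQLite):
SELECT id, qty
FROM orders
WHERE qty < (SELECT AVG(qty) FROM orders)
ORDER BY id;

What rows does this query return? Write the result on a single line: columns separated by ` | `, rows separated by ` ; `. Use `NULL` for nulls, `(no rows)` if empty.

2 | 4 ; 16 | 2 ; 28 | 3

Scalar subquery: AVG(qty) over all orders rows = 6.0.
Keep rows where qty < that value.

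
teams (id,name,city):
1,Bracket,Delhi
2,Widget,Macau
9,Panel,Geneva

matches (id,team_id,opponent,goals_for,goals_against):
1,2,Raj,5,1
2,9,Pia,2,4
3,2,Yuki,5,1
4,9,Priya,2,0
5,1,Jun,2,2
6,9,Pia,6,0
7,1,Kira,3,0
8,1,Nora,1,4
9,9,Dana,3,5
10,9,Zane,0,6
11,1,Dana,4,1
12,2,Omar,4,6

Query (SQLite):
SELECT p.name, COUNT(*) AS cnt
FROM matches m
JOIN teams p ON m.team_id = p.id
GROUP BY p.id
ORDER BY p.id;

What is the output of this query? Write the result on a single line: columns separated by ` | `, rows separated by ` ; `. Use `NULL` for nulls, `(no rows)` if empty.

Join each matches row to its teams via team_id.
Group joined rows by teams.id; compute COUNT(*) per group.
  1: ids {5, 7, 8, 11} → COUNT(*)=4
  2: ids {1, 3, 12} → COUNT(*)=3
  9: ids {2, 4, 6, 9, 10} → COUNT(*)=5

Bracket | 4 ; Widget | 3 ; Panel | 5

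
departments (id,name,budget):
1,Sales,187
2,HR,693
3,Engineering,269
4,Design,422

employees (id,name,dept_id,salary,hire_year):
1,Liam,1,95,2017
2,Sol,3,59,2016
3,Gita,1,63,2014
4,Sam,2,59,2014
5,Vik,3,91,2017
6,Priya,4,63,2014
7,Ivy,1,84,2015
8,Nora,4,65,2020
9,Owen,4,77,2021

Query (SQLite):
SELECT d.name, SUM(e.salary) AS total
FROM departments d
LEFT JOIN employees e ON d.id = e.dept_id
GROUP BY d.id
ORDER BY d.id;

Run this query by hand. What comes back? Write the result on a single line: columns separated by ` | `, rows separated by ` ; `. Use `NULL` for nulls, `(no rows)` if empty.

Sales | 242 ; HR | 59 ; Engineering | 150 ; Design | 205

LEFT JOIN keeps every departments row; unmatched ones get NULL for employees columns.
Group by departments.id and compute SUM(e.salary). SUM over an all-NULL group is NULL.
  1: ids {1, 3, 7} → SUM(e.salary)=242
  2: ids {4} → SUM(e.salary)=59
  3: ids {2, 5} → SUM(e.salary)=150
  4: ids {6, 8, 9} → SUM(e.salary)=205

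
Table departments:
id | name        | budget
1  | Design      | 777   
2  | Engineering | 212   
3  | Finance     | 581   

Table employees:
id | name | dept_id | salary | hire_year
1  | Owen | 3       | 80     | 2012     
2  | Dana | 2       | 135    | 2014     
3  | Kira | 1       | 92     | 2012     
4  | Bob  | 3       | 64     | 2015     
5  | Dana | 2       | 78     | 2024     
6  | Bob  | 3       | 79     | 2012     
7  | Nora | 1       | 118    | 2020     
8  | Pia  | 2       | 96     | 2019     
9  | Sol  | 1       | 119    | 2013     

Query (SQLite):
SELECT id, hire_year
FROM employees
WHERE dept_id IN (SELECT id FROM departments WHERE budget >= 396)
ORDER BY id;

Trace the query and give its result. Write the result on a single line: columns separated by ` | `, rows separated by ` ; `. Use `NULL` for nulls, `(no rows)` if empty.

Inner query: departments.id where budget >= 396.
Outer: keep employees rows whose dept_id is in that set.
Inner query → {1, 3}

1 | 2012 ; 3 | 2012 ; 4 | 2015 ; 6 | 2012 ; 7 | 2020 ; 9 | 2013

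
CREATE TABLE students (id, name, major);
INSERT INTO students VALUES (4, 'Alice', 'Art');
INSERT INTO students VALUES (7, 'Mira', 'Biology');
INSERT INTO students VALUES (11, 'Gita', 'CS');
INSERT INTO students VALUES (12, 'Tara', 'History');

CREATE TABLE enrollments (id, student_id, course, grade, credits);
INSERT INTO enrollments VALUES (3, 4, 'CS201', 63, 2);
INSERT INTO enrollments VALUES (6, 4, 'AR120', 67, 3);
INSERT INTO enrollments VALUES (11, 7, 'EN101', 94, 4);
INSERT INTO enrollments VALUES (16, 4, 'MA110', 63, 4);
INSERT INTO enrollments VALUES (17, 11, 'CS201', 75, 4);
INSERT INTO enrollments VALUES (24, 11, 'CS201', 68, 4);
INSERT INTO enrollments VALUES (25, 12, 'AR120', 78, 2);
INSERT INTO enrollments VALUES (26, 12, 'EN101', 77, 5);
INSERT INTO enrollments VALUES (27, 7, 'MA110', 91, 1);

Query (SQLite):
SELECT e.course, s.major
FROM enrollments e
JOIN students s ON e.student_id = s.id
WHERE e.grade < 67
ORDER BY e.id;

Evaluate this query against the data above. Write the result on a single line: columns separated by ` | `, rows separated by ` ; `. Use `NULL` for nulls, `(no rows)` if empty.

CS201 | Art ; MA110 | Art

Each enrollments row matches the students row where student_id = students.id.
Then keep rows with e.grade < 67.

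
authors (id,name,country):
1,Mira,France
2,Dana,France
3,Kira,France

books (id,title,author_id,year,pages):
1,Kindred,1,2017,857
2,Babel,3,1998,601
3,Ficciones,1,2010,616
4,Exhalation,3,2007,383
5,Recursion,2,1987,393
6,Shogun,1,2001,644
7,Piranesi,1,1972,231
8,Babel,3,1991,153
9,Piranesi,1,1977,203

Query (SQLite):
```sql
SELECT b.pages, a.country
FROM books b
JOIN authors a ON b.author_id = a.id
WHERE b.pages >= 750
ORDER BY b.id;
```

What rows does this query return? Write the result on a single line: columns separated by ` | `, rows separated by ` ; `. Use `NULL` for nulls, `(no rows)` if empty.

Each books row matches the authors row where author_id = authors.id.
Then keep rows with b.pages >= 750.

857 | France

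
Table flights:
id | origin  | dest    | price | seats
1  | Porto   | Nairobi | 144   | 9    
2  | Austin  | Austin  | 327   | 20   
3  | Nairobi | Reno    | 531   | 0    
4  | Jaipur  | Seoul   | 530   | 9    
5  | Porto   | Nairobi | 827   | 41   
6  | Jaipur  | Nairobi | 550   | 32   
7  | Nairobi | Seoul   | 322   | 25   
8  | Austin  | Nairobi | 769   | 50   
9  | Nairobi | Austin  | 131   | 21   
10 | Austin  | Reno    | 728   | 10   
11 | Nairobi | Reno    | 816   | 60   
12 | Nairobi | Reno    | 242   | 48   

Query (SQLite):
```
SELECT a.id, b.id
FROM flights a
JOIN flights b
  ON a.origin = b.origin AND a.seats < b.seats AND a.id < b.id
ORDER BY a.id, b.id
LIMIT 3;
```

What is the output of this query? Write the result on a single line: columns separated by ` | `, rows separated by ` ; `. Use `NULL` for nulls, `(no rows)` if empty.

Pairs (a,b) with same origin, a.seats < b.seats, a.id < b.id.
origin groups: Austin:{2,8,10} Jaipur:{4,6} Nairobi:{3,7,9,11,12} Porto:{1,5}
Ordered by (a.id, b.id); first 3.

1 | 5 ; 2 | 8 ; 3 | 7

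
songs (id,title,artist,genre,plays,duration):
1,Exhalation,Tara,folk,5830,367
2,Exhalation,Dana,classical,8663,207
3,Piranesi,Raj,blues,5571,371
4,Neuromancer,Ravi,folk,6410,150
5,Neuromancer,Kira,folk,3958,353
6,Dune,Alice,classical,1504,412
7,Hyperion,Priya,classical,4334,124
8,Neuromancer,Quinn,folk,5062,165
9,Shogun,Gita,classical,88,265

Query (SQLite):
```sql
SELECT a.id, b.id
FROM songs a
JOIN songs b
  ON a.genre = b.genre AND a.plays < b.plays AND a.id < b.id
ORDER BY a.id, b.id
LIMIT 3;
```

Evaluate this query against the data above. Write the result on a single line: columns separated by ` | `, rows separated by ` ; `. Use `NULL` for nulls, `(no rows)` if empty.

1 | 4 ; 5 | 8 ; 6 | 7

Pairs (a,b) with same genre, a.plays < b.plays, a.id < b.id.
genre groups: blues:{3} classical:{2,6,7,9} folk:{1,4,5,8}
Ordered by (a.id, b.id); first 3.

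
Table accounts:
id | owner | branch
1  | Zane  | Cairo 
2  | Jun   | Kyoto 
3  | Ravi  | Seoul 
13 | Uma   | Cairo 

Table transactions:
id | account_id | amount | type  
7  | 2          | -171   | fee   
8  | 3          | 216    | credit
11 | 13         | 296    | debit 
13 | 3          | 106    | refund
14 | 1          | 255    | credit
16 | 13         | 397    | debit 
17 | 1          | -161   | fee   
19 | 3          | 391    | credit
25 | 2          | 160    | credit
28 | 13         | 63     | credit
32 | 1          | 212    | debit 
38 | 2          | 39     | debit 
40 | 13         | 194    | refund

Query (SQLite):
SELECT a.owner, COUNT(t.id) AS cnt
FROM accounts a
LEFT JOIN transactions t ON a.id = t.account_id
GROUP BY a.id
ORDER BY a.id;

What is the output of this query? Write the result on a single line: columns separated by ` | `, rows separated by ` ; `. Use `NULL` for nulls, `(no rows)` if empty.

LEFT JOIN keeps every accounts row; unmatched ones get NULL for transactions columns.
Group by accounts.id and compute COUNT(t.id). COUNT(col) of an all-NULL group is 0.
  1: ids {14, 17, 32} → COUNT(t.id)=3
  2: ids {7, 25, 38} → COUNT(t.id)=3
  3: ids {8, 13, 19} → COUNT(t.id)=3
  13: ids {11, 16, 28, 40} → COUNT(t.id)=4

Zane | 3 ; Jun | 3 ; Ravi | 3 ; Uma | 4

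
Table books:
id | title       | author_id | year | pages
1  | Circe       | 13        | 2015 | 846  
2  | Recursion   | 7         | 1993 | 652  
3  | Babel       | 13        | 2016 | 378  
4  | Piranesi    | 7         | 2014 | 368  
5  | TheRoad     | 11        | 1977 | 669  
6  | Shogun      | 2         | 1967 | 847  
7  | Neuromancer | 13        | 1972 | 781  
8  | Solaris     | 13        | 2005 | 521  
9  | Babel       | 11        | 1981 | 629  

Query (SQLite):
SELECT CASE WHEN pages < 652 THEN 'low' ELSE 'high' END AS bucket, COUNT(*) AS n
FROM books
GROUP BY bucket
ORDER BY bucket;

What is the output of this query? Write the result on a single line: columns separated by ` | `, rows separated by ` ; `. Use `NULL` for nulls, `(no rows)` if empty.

high | 5 ; low | 4

Bucket rows by pages < 652 → 'low' else 'high'; count each bucket.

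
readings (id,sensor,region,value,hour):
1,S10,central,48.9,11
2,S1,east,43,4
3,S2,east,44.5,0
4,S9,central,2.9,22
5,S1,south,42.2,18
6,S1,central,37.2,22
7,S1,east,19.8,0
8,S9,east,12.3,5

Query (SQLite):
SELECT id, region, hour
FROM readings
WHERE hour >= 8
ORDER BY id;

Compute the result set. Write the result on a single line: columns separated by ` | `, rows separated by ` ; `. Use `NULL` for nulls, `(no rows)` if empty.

1 | central | 11 ; 4 | central | 22 ; 5 | south | 18 ; 6 | central | 22

hour >= 8: ids {1, 4, 5, 6}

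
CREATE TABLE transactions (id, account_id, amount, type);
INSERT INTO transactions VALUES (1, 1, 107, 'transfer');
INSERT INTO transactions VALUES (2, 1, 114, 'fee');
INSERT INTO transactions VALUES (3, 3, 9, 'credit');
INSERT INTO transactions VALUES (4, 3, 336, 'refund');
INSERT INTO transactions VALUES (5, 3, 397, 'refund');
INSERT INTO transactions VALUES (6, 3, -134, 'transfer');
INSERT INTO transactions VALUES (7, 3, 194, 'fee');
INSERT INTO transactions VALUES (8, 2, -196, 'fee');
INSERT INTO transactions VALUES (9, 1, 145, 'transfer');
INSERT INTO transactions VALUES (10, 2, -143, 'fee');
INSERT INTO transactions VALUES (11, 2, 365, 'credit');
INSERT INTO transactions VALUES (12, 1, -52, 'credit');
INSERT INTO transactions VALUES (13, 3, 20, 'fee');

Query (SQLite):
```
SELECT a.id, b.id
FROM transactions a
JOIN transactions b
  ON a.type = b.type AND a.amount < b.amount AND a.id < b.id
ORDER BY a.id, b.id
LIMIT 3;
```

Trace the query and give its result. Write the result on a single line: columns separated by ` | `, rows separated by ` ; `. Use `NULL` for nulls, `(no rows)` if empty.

1 | 9 ; 2 | 7 ; 3 | 11

Pairs (a,b) with same type, a.amount < b.amount, a.id < b.id.
type groups: credit:{3,11,12} fee:{2,7,8,10,13} refund:{4,5} transfer:{1,6,9}
Ordered by (a.id, b.id); first 3.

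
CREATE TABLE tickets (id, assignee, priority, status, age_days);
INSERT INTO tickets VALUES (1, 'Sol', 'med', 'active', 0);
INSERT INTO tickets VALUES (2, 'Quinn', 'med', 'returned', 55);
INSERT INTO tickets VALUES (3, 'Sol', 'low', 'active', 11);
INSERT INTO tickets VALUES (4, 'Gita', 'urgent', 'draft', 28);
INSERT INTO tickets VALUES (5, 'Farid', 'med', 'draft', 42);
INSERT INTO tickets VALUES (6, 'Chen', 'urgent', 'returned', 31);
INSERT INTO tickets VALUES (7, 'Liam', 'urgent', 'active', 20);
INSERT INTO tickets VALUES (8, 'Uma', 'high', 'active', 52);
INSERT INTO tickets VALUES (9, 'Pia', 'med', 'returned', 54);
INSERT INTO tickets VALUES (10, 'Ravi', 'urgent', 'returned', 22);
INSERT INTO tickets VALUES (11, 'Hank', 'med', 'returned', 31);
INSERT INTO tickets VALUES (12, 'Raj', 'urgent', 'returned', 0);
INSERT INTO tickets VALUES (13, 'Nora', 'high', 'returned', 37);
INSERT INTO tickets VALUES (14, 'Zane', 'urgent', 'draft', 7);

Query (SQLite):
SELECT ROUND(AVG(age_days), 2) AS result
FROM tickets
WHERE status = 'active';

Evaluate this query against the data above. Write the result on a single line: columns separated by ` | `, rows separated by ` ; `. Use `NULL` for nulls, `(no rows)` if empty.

Rows where status='active' → age_days values: [0, 11, 20, 52].
AVG = 83 / 4 (rounded to 2 dp).

20.75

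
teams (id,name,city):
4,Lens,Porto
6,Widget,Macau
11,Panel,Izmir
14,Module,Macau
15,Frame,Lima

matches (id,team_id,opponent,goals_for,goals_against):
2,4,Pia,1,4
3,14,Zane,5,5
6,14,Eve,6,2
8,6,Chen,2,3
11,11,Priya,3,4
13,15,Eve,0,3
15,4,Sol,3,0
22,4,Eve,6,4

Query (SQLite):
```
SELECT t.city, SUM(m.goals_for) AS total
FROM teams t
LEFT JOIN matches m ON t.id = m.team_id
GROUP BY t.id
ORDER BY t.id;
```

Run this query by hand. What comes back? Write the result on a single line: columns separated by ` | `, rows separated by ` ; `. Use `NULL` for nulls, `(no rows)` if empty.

Porto | 10 ; Macau | 2 ; Izmir | 3 ; Macau | 11 ; Lima | 0

LEFT JOIN keeps every teams row; unmatched ones get NULL for matches columns.
Group by teams.id and compute SUM(m.goals_for). SUM over an all-NULL group is NULL.
  4: ids {2, 15, 22} → SUM(m.goals_for)=10
  6: ids {8} → SUM(m.goals_for)=2
  11: ids {11} → SUM(m.goals_for)=3
  14: ids {3, 6} → SUM(m.goals_for)=11
  15: ids {13} → SUM(m.goals_for)=0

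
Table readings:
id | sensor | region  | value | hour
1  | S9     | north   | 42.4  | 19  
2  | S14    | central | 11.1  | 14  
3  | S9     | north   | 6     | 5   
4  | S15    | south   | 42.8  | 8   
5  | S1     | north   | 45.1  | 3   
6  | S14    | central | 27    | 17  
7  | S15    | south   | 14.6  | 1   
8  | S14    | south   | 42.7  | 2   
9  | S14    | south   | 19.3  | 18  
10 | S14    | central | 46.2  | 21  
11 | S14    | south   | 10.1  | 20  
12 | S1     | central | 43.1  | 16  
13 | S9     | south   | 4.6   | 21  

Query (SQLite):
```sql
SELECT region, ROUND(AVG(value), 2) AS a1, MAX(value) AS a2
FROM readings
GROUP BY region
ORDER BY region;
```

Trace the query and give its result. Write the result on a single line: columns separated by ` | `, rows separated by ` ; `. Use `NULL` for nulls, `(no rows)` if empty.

central | 31.85 | 46.2 ; north | 31.17 | 45.1 ; south | 22.35 | 42.8

Group readings by region.
Per group compute: ROUND(AVG(value), 2), MAX(value).
  central: ids {2, 6, 10, 12} → ROUND(AVG(value), 2)=31.85, MAX(value)=46.2
  north: ids {1, 3, 5} → ROUND(AVG(value), 2)=31.17, MAX(value)=45.1
  south: ids {4, 7, 8, 9, 11, 13} → ROUND(AVG(value), 2)=22.35, MAX(value)=42.8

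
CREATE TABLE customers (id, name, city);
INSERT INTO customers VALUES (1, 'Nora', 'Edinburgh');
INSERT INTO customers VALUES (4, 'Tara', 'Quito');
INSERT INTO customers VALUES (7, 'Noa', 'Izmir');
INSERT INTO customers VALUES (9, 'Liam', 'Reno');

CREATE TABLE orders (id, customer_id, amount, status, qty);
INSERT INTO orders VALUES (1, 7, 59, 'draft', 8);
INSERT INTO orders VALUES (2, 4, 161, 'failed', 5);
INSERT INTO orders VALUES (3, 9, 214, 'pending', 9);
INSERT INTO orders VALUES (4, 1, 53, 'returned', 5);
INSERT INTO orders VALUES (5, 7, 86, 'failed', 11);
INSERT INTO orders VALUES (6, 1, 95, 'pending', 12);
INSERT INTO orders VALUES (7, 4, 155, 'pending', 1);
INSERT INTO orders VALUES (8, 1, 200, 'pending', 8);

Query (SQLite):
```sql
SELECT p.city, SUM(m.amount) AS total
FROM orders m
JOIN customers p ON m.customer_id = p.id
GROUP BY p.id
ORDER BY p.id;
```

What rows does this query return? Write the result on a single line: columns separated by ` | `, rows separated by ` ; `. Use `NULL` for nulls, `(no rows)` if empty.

Edinburgh | 348 ; Quito | 316 ; Izmir | 145 ; Reno | 214

Join each orders row to its customers via customer_id.
Group joined rows by customers.id; compute SUM(m.amount) per group.
  1: ids {4, 6, 8} → SUM(m.amount)=348
  4: ids {2, 7} → SUM(m.amount)=316
  7: ids {1, 5} → SUM(m.amount)=145
  9: ids {3} → SUM(m.amount)=214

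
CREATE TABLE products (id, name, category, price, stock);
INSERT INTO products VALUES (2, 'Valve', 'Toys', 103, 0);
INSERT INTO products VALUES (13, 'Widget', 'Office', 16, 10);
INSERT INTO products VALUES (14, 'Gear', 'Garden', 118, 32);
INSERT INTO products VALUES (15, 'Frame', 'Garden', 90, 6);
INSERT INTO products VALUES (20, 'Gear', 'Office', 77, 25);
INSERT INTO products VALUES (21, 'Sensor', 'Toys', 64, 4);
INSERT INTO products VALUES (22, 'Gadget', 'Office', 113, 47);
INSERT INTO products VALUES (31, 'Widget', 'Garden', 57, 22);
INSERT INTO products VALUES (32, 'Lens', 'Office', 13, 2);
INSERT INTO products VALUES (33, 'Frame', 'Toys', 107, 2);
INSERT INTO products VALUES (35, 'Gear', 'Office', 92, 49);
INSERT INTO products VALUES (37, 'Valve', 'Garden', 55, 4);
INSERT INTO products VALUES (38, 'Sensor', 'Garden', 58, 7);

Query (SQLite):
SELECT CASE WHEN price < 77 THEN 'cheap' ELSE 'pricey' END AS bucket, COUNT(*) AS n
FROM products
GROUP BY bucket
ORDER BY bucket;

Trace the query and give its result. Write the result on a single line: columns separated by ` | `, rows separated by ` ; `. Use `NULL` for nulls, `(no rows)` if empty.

Bucket rows by price < 77 → 'cheap' else 'pricey'; count each bucket.

cheap | 6 ; pricey | 7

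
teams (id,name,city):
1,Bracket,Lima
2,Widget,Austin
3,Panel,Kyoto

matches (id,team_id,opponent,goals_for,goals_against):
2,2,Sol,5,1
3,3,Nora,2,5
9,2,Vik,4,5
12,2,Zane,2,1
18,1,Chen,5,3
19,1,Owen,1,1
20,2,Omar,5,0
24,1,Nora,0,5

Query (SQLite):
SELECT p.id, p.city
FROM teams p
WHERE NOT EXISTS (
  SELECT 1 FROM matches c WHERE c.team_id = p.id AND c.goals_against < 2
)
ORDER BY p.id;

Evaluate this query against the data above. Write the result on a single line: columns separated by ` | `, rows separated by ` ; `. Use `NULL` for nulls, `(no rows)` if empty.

For each teams row, check whether any matches with matching team_id has goals_against < 2.
Keep rows where that is false.

3 | Kyoto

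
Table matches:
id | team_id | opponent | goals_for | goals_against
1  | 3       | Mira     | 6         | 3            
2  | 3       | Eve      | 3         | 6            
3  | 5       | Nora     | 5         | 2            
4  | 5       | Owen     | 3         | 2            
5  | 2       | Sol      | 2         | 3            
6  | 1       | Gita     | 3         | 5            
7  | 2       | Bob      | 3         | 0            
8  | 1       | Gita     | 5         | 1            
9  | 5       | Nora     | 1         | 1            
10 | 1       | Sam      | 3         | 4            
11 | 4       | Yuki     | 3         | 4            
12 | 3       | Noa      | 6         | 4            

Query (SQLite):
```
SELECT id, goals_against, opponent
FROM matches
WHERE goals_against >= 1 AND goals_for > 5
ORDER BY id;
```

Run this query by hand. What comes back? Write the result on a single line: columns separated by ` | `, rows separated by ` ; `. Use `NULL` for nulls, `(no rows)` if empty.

1 | 3 | Mira ; 12 | 4 | Noa

goals_against >= 1: ids {1, 2, 3, 4, 5, 6, 8, 9, 10, 11, 12}
goals_for > 5: ids {1, 12}
Combine with AND.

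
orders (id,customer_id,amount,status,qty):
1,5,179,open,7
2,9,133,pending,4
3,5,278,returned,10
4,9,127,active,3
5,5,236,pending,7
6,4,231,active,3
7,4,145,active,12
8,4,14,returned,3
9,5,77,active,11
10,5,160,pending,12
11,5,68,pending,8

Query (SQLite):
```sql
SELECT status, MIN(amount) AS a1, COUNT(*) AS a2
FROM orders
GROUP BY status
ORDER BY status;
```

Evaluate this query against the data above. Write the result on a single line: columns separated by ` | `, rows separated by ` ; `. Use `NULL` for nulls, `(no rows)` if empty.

Group orders by status.
Per group compute: MIN(amount), COUNT(*).
  active: ids {4, 6, 7, 9} → MIN(amount)=77, COUNT(*)=4
  open: ids {1} → MIN(amount)=179, COUNT(*)=1
  pending: ids {2, 5, 10, 11} → MIN(amount)=68, COUNT(*)=4
  returned: ids {3, 8} → MIN(amount)=14, COUNT(*)=2

active | 77 | 4 ; open | 179 | 1 ; pending | 68 | 4 ; returned | 14 | 2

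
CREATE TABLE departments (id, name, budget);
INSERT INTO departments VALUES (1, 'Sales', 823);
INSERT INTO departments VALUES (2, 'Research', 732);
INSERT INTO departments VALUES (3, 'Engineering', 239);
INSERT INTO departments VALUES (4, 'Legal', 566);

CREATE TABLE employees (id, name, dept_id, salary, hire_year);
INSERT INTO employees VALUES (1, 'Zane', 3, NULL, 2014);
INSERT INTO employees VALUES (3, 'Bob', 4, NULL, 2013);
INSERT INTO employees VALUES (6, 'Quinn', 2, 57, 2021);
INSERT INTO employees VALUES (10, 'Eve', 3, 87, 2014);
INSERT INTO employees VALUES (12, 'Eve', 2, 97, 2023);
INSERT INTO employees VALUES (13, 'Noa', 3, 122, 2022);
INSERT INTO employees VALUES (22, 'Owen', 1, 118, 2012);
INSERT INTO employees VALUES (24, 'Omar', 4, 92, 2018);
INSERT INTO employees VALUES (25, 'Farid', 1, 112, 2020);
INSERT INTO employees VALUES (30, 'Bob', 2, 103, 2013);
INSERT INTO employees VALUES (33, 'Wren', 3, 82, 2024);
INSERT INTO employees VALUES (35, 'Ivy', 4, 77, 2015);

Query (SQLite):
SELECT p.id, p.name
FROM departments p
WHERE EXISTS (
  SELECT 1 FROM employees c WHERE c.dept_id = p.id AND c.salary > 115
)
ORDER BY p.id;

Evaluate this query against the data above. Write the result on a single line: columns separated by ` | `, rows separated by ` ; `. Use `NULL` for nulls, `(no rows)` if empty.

For each departments row, check whether any employees with matching dept_id has salary > 115.
Keep rows where that is true.

1 | Sales ; 3 | Engineering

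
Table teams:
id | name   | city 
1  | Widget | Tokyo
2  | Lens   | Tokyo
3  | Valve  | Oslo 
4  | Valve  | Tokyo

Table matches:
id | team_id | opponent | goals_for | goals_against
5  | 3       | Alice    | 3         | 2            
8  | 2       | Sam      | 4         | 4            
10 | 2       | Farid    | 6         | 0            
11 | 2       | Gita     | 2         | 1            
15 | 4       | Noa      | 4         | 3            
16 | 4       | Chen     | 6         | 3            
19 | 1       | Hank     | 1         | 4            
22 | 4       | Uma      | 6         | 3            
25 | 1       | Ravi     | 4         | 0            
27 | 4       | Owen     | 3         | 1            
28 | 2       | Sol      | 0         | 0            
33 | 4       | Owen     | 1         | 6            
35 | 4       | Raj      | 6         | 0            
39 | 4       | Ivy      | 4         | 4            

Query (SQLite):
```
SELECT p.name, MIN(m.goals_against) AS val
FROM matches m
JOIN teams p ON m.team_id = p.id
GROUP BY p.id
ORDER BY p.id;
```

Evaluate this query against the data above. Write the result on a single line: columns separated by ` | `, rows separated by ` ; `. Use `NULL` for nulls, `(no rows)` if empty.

Join each matches row to its teams via team_id.
Group joined rows by teams.id; compute MIN(m.goals_against) per group.
  1: ids {19, 25} → MIN(m.goals_against)=0
  2: ids {8, 10, 11, 28} → MIN(m.goals_against)=0
  3: ids {5} → MIN(m.goals_against)=2
  4: ids {15, 16, 22, 27, 33, 35, 39} → MIN(m.goals_against)=0

Widget | 0 ; Lens | 0 ; Valve | 2 ; Valve | 0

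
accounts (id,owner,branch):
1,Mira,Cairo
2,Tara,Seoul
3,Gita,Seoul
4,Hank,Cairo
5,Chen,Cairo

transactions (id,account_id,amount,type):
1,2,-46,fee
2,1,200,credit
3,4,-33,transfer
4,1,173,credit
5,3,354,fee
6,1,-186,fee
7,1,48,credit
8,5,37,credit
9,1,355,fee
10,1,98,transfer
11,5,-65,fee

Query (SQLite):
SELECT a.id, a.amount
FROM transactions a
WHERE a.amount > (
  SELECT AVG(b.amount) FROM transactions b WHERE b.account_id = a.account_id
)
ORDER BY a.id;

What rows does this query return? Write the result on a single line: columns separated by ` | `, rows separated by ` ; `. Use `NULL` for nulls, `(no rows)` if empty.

For each transactions row a, compute AVG(amount) over rows sharing a.account_id.
Keep row a if a.amount > that per-group AVG.
  account_id=1: AVG(amount) = 114.666667
  account_id=2: AVG(amount) = -46.0
  account_id=3: AVG(amount) = 354.0
  account_id=4: AVG(amount) = -33.0
  account_id=5: AVG(amount) = -14.0

2 | 200 ; 4 | 173 ; 8 | 37 ; 9 | 355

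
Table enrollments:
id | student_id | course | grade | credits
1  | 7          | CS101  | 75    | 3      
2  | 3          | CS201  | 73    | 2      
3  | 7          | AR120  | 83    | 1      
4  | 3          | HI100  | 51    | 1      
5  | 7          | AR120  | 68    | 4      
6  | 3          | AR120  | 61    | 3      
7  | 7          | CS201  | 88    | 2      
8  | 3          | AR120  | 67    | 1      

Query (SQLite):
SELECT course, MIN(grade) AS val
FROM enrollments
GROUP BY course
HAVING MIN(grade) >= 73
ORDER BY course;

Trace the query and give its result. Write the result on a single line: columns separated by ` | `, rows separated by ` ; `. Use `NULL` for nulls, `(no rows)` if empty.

CS101 | 75 ; CS201 | 73

Partition enrollments by course; compute MIN(grade) within each group.
HAVING: keep groups where MIN(grade) >= 73.
  AR120: ids {3, 5, 6, 8} → MIN(grade)=61
  CS101: ids {1} → MIN(grade)=75
  CS201: ids {2, 7} → MIN(grade)=73
  HI100: ids {4} → MIN(grade)=51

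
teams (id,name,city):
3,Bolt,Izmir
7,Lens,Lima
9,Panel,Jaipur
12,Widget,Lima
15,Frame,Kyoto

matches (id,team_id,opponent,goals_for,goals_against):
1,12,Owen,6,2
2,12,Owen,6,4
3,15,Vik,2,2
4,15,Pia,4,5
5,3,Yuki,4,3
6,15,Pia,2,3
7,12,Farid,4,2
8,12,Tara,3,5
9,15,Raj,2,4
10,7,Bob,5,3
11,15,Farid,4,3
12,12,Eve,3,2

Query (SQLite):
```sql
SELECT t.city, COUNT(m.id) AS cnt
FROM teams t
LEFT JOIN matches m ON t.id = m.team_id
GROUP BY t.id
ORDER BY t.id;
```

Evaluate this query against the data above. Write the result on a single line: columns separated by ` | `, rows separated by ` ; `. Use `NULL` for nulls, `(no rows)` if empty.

Izmir | 1 ; Lima | 1 ; Jaipur | 0 ; Lima | 5 ; Kyoto | 5

LEFT JOIN keeps every teams row; unmatched ones get NULL for matches columns.
Group by teams.id and compute COUNT(m.id). COUNT(col) of an all-NULL group is 0.
  3: ids {5} → COUNT(m.id)=1
  7: ids {10} → COUNT(m.id)=1
  9: ids {—} → COUNT(m.id)=0
  12: ids {1, 2, 7, 8, 12} → COUNT(m.id)=5
  15: ids {3, 4, 6, 9, 11} → COUNT(m.id)=5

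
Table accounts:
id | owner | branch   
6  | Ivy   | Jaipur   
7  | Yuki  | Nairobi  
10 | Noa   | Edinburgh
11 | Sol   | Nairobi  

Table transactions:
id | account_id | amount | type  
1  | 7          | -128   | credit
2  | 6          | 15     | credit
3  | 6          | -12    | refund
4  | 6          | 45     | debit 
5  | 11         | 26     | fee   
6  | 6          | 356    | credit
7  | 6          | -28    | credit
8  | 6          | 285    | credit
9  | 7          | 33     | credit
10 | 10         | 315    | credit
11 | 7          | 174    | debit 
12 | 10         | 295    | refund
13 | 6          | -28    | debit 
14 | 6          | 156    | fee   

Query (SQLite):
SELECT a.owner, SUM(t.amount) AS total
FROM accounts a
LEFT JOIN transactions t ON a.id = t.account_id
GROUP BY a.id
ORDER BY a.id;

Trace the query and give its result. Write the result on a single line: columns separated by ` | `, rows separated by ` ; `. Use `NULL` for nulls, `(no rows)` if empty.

Ivy | 789 ; Yuki | 79 ; Noa | 610 ; Sol | 26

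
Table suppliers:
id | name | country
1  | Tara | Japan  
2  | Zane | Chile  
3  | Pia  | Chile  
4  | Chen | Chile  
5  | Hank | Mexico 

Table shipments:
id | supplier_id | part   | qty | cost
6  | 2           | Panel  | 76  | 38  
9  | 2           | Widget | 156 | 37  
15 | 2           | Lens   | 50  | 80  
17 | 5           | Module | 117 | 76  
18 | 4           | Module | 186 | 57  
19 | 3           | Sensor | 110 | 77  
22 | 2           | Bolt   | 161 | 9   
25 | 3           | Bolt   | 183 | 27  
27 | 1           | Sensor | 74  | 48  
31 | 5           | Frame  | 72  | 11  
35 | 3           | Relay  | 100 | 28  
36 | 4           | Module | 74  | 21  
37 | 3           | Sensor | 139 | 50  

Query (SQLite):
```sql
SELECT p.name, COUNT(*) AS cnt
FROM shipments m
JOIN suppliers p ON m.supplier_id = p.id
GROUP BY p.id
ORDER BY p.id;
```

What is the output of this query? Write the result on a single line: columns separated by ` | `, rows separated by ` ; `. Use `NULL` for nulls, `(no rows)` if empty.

Tara | 1 ; Zane | 4 ; Pia | 4 ; Chen | 2 ; Hank | 2

Join each shipments row to its suppliers via supplier_id.
Group joined rows by suppliers.id; compute COUNT(*) per group.
  1: ids {27} → COUNT(*)=1
  2: ids {6, 9, 15, 22} → COUNT(*)=4
  3: ids {19, 25, 35, 37} → COUNT(*)=4
  4: ids {18, 36} → COUNT(*)=2
  5: ids {17, 31} → COUNT(*)=2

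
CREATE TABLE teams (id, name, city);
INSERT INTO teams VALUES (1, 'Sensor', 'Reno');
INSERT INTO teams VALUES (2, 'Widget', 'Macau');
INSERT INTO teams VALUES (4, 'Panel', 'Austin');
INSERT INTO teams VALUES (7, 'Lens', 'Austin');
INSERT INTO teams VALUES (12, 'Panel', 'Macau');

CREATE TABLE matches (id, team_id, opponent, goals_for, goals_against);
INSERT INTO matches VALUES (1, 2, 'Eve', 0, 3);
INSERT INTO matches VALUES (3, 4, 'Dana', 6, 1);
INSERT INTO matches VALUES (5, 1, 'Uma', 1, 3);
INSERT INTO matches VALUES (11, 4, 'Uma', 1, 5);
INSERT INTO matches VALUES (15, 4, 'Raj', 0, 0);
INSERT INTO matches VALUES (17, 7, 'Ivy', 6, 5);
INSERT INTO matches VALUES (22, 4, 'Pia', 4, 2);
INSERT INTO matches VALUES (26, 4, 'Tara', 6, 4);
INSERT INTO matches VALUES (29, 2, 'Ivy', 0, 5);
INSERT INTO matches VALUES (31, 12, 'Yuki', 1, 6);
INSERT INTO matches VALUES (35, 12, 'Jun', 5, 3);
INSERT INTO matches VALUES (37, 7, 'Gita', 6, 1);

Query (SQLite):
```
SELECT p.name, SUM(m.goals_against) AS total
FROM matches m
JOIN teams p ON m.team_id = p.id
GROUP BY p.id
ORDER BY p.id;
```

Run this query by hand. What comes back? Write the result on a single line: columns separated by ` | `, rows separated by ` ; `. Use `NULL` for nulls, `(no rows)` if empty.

Sensor | 3 ; Widget | 8 ; Panel | 12 ; Lens | 6 ; Panel | 9

Join each matches row to its teams via team_id.
Group joined rows by teams.id; compute SUM(m.goals_against) per group.
  1: ids {5} → SUM(m.goals_against)=3
  2: ids {1, 29} → SUM(m.goals_against)=8
  4: ids {3, 11, 15, 22, 26} → SUM(m.goals_against)=12
  7: ids {17, 37} → SUM(m.goals_against)=6
  12: ids {31, 35} → SUM(m.goals_against)=9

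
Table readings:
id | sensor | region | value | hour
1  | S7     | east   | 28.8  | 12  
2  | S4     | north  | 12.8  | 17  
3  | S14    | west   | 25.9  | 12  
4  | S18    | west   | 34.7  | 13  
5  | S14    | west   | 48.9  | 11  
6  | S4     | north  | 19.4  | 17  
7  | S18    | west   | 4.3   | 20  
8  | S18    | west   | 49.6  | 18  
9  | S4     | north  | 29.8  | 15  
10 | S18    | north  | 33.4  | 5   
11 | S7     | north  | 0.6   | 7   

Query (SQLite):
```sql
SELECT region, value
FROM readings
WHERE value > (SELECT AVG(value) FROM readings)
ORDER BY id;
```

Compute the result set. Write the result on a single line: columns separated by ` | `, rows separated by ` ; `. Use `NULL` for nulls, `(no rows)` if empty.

east | 28.8 ; west | 34.7 ; west | 48.9 ; west | 49.6 ; north | 29.8 ; north | 33.4

Scalar subquery: AVG(value) over all readings rows = 26.2.
Keep rows where value > that value.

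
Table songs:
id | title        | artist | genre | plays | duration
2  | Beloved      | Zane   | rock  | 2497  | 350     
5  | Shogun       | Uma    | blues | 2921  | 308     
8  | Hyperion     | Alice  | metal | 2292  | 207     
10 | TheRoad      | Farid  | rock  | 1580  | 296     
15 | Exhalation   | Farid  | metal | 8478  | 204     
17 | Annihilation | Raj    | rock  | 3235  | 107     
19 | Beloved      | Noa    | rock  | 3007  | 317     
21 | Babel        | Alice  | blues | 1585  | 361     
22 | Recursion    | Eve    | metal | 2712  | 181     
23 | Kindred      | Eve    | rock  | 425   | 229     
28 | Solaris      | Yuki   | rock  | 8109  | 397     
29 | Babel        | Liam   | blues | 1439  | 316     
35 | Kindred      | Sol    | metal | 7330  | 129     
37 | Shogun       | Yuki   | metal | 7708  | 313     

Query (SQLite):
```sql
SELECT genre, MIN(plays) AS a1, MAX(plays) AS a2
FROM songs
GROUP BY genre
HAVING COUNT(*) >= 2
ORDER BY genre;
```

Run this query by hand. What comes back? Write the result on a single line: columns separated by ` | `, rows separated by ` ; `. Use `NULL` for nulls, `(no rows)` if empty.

Group songs by genre.
Per group compute: MIN(plays), MAX(plays).
HAVING: drop groups with fewer than 2 rows.
  blues: ids {5, 21, 29} → MIN(plays)=1439, MAX(plays)=2921
  metal: ids {8, 15, 22, 35, 37} → MIN(plays)=2292, MAX(plays)=8478
  rock: ids {2, 10, 17, 19, 23, 28} → MIN(plays)=425, MAX(plays)=8109

blues | 1439 | 2921 ; metal | 2292 | 8478 ; rock | 425 | 8109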